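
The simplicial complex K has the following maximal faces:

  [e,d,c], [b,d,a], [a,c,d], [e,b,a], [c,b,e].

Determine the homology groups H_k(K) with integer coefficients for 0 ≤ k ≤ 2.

Order the vertices as a < b < c < d < e. Listing each simplex with vertices in this order, K has dimension 2 with simplices:

  0-simplices (5): a, b, c, d, e
  1-simplices (10): ab, ac, ad, ae, bc, bd, be, cd, ce, de
  2-simplices (5): abd, abe, acd, bce, cde

giving chain groups C_0 ≅ Z^5, C_1 ≅ Z^10, C_2 ≅ Z^5.

Boundary ∂_1: C_1 → C_0 is given by ∂[p,q] = [q] − [p]. For instance
  ∂ab = b − a.
As a 5×10 matrix over Z this has rank 4, with invariant factors (1,1,1,1).

Boundary ∂_2: C_2 → C_1 sends each 2-simplex [p,q,r] to [q,r] − [p,r] + [p,q]. For instance
  ∂acd = cd − ad + ac,
  ∂bce = ce − be + bc.
The resulting 10×5 matrix has rank 5, and its Smith normal form has invariant factors (1,1,1,1,1).

Reading off H_k = ker ∂_k / im ∂_{k+1}:

  H_0: rank C_0 − rank ∂_1 = 5 − 4 = 1, and the invariant factors of ∂_1 are all 1, so H_0 = Z.
  H_1: rank ker ∂_1 − rank ∂_2 = (10 − 4) − 5 = 1, and the invariant factors of ∂_2 are all 1, so H_1 = Z.
  H_2: rank ker ∂_2 − rank ∂_3 = (5 − 5) − 0 = 0, and there is no ∂_3, so H_2 = 0.

H_0 ≅ Z,  H_1 ≅ Z,  H_2 = 0.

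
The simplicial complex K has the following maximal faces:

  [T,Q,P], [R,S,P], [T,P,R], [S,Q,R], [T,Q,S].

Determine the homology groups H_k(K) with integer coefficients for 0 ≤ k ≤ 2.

Take the total order P < Q < R < S < T on the vertex set. Then K (dimension 2) consists of the simplices:

  0-simplices (5): P, Q, R, S, T
  1-simplices (10): PQ, PR, PS, PT, QR, QS, QT, RS, RT, ST
  2-simplices (5): PQT, PRS, PRT, QRS, QST

giving chain groups C_0 ≅ Z^5, C_1 ≅ Z^10, C_2 ≅ Z^5.

Boundary ∂_1: C_1 → C_0 maps an edge to its endpoints' difference, ∂[p,q] = q − p. For instance
  ∂PS = S − P.
The resulting 5×10 matrix has rank 4, and its Smith normal form has invariant factors (1,1,1,1).

∂_2: C_2 → C_1 acts by ∂[p,q,r] = [q,r] − [p,r] + [p,q]. For instance
  ∂PRT = RT − PT + PR,
  ∂PQT = QT − PT + PQ.
The resulting 10×5 matrix has rank 5, and its Smith normal form has invariant factors (1,1,1,1,1).

From H_k ≅ ker(∂_k) / im(∂_{k+1}) we obtain:

  H_0: rank C_0 − rank ∂_1 = 5 − 4 = 1, and the invariant factors of ∂_1 are all 1, so H_0 ≅ Z.
  H_1: rank ker ∂_1 − rank ∂_2 = (10 − 4) − 5 = 1, and the invariant factors of ∂_2 are all 1, so H_1 ≅ Z.
  H_2: rank ker ∂_2 − rank ∂_3 = (5 − 5) − 0 = 0, and there is no ∂_3, so H_2 ≅ 0.

H_0 = Z,  H_1 = Z,  H_2 = 0.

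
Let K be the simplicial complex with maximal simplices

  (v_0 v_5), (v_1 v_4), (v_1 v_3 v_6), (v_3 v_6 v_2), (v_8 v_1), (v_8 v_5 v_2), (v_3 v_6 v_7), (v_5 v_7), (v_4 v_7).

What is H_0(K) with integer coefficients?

Take the total order v_0 < v_1 < v_2 < v_3 < v_4 < v_5 < v_6 < v_7 < v_8 on the vertex set. Then K (dimension 2) consists of the simplices:

  0-simplices (9): [v_0], [v_1], [v_2], [v_3], [v_4], [v_5], [v_6], [v_7], [v_8]
  1-simplices (15): (15 of them)
  2-simplices (4): [v_1,v_3,v_6], [v_2,v_3,v_6], [v_2,v_5,v_8], [v_3,v_6,v_7]

so the chain groups are C_0 ≅ Z^9, C_1 ≅ Z^15, C_2 ≅ Z^4.

The boundary map ∂_1: C_1 → C_0 is given by ∂[p,q] = [q] − [p]. For instance
  ∂[v_2,v_5] = [v_5] − [v_2].
The resulting 9×15 matrix has rank 8, and its Smith normal form has invariant factors (1,1,1,1,1,1,1,1).

∂_2: C_2 → C_1 acts by ∂[p,q,r] = [q,r] − [p,r] + [p,q]. For instance
  ∂[v_3,v_6,v_7] = [v_6,v_7] − [v_3,v_7] + [v_3,v_6],
  ∂[v_1,v_3,v_6] = [v_3,v_6] − [v_1,v_6] + [v_1,v_3].
The resulting 15×4 matrix has rank 4, and its Smith normal form has invariant factors (1,1,1,1).

Reading off H_k = ker ∂_k / im ∂_{k+1}:

  H_0: rank C_0 − rank ∂_1 = 9 − 8 = 1, and the invariant factors of ∂_1 are all 1, so H_0 ≅ Z.

H_0 = Z.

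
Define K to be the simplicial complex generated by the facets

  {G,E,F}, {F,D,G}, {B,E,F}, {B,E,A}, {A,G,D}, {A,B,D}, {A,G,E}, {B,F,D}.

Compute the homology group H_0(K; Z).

H_0 = Z.

Order the vertices as A < B < D < E < F < G. Listing each simplex with vertices in this order, K has dimension 2 with simplices:

  0-simplices (6): A, B, D, E, F, G
  1-simplices (12): AB, AD, AE, AG, BD, BE, BF, DF, DG, EF, EG, FG
  2-simplices (8): ABD, ABE, ADG, AEG, BDF, BEF, DFG, EFG

so the chain groups are C_0 ≅ Z^6, C_1 ≅ Z^12, C_2 ≅ Z^8.

The boundary map ∂_1: C_1 → C_0 sends each edge [p,q] (with p < q) to q − p.
The 6×12 boundary matrix has rank 5 and Smith normal form diag(1,1,1,1,1).

The boundary map ∂_2: C_2 → C_1 sends each 2-simplex [p,q,r] to [q,r] − [p,r] + [p,q]. For instance
  ∂EFG = FG − EG + EF,
  ∂BEF = EF − BF + BE.
The 12×8 boundary matrix has rank 7 and Smith normal form diag(1,1,1,1,1,1,1).

From H_k ≅ ker(∂_k) / im(∂_{k+1}) we obtain:

  H_0: rank C_0 − rank ∂_1 = 6 − 5 = 1, and the invariant factors of ∂_1 are all 1, so H_0 = Z.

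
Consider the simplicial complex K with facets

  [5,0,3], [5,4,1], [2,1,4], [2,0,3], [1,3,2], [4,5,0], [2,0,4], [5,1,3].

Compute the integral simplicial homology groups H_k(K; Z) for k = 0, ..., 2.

H_0 = Z,  H_1 = 0,  H_2 = Z.

Order the vertices as 0 < 1 < 2 < 3 < 4 < 5. Listing each simplex with vertices in this order, K has dimension 2 with simplices:

  0-simplices (6): [0], [1], [2], [3], [4], [5]
  1-simplices (12): [0,2], [0,3], [0,4], [0,5], [1,2], [1,3], [1,4], [1,5], [2,3], [2,4], [3,5], [4,5]
  2-simplices (8): [0,2,3], [0,2,4], [0,3,5], [0,4,5], [1,2,3], [1,2,4], [1,3,5], [1,4,5]

Hence C_0 ≅ Z^6, C_1 ≅ Z^12, C_2 ≅ Z^8.

Boundary ∂_1: C_1 → C_0 sends each edge [p,q] (with p < q) to q − p. For instance
  ∂[3,5] = [5] − [3].
The 6×12 boundary matrix has rank 5 and Smith normal form diag(1,1,1,1,1).

The boundary map ∂_2: C_2 → C_1 acts by ∂[p,q,r] = [q,r] − [p,r] + [p,q]. For instance
  ∂[1,3,5] = [3,5] − [1,5] + [1,3],
  ∂[0,4,5] = [4,5] − [0,5] + [0,4].
This gives a 12×8 integer matrix of rank 7; reducing to Smith normal form yields diagonal entries (1,1,1,1,1,1,1).

Now H_k = ker ∂_k / im ∂_{k+1}, so:

  H_0: rank C_0 − rank ∂_1 = 6 − 5 = 1, and the invariant factors of ∂_1 are all 1, so H_0 ≅ Z.
  H_1: rank ker ∂_1 − rank ∂_2 = (12 − 5) − 7 = 0, and the invariant factors of ∂_2 are all 1, so H_1 ≅ 0.
  H_2: rank ker ∂_2 − rank ∂_3 = (8 − 7) − 0 = 1, and there is no ∂_3, so H_2 ≅ Z.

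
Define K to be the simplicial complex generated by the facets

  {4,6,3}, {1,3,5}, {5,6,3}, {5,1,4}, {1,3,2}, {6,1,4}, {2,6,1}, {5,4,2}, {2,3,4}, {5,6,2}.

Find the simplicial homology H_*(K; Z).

H_0 ≅ Z,  H_1 ≅ Z_2,  H_2 = 0.

Take the total order 1 < 2 < 3 < 4 < 5 < 6 on the vertex set. Then K (dimension 2) consists of the simplices:

  0-simplices (6): [1], [2], [3], [4], [5], [6]
  1-simplices (15): [1,2], [1,3], [1,4], [1,5], [1,6], [2,3], [2,4], [2,5], [2,6], [3,4], [3,5], [3,6], [4,5], [4,6], [5,6]
  2-simplices (10): [1,2,3], [1,2,6], [1,3,5], [1,4,5], [1,4,6], [2,3,4], [2,4,5], [2,5,6], [3,4,6], [3,5,6]

giving chain groups C_0 ≅ Z^6, C_1 ≅ Z^15, C_2 ≅ Z^10.

The boundary map ∂_1: C_1 → C_0 sends each edge [p,q] (with p < q) to q − p. For instance
  ∂[5,6] = [6] − [5].
As a 6×15 matrix over Z this has rank 5, with invariant factors (1,1,1,1,1).

The boundary map ∂_2: C_2 → C_1 maps a triangle to the signed sum of its edges. For instance
  ∂[2,4,5] = [4,5] − [2,5] + [2,4],
  ∂[3,4,6] = [4,6] − [3,6] + [3,4].
This gives a 15×10 integer matrix of rank 10; reducing to Smith normal form yields diagonal entries (1,1,1,1,1,1,1,1,1,2).

From H_k ≅ ker(∂_k) / im(∂_{k+1}) we obtain:

  H_0: rank C_0 − rank ∂_1 = 6 − 5 = 1, and the invariant factors of ∂_1 are all 1, so H_0 ≅ Z.
  H_1: rank ker ∂_1 − rank ∂_2 = (15 − 5) − 10 = 0, and ∂_2 has invariant factor 2 > 1, so H_1 ≅ Z_2.
  H_2: rank ker ∂_2 − rank ∂_3 = (10 − 10) − 0 = 0, and there is no ∂_3, so H_2 ≅ 0.

As a check, the Euler characteristic is 6 − 15 + 10 = 1, which agrees with 1 − 0 + 0 = 1.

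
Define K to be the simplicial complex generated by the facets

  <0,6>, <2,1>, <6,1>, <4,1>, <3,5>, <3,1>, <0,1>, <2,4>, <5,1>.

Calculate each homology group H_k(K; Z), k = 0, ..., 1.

K has 7 vertices, 9 edges.
rank ∂_0 = 0, rank ∂_1 = 6 ⇒ b_0 = 7 − 0 − 6 = 1; all invariant factors of ∂_1 are 1 so no torsion. So H_0 ≅ Z.
rank ∂_1 = 6, rank ∂_2 = 0 ⇒ b_1 = 9 − 6 − 0 = 3. So H_1 ≅ Z^3.

H_0 ≅ Z,  H_1 ≅ Z^3.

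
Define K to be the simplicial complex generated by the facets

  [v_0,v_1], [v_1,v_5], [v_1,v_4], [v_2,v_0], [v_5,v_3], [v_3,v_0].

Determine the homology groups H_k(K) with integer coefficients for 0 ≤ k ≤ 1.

We work with the vertex ordering v_0 < v_1 < v_2 < v_3 < v_4 < v_5. The simplices of K, each written with vertices in increasing order, are:

  0-simplices (6): [v_0], [v_1], [v_2], [v_3], [v_4], [v_5]
  1-simplices (6): [v_0,v_1], [v_0,v_2], [v_0,v_3], [v_1,v_4], [v_1,v_5], [v_3,v_5]

giving chain groups C_0 ≅ Z^6, C_1 ≅ Z^6.

The boundary map ∂_1: C_1 → C_0 is given by ∂[p,q] = [q] − [p].
This gives a 6×6 integer matrix of rank 5; reducing to Smith normal form yields diagonal entries (1,1,1,1,1).

From H_k ≅ ker(∂_k) / im(∂_{k+1}) we obtain:

  H_0: rank C_0 − rank ∂_1 = 6 − 5 = 1, and the invariant factors of ∂_1 are all 1, so H_0 ≅ Z.
  H_1: rank ker ∂_1 − rank ∂_2 = (6 − 5) − 0 = 1, and there is no ∂_2, so H_1 ≅ Z.

As a check, the Euler characteristic is 6 − 6 = 0, which agrees with 1 − 1 = 0.

H_0 ≅ Z,  H_1 ≅ Z.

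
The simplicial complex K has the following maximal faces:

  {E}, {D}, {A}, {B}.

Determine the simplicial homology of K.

H_0 ≅ Z^4.

K has 4 vertices.
rank ∂_0 = 0, rank ∂_1 = 0 ⇒ b_0 = 4 − 0 − 0 = 4. So H_0 ≅ Z^4.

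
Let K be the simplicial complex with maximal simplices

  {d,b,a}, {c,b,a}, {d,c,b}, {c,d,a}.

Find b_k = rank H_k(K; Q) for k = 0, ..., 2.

Fix the vertex order a < b < c < d and write every simplex with vertices in increasing order. Then dim K = 2 and the simplices of K are:

  0-simplices (4): a, b, c, d
  1-simplices (6): ab, ac, ad, bc, bd, cd
  2-simplices (4): abc, abd, acd, bcd

Hence C_0 ≅ Z^4, C_1 ≅ Z^6, C_2 ≅ Z^4.

Boundary ∂_1: C_1 → C_0 sends each edge [p,q] (with p < q) to q − p.
The resulting 4×6 matrix has rank 3, and its Smith normal form has invariant factors (1,1,1).

Boundary ∂_2: C_2 → C_1 maps a triangle to the signed sum of its edges. For instance
  ∂abc = bc − ac + ab,
  ∂acd = cd − ad + ac.
As a 6×4 matrix over Z this has rank 3, with invariant factors (1,1,1).

From H_k ≅ ker(∂_k) / im(∂_{k+1}) we obtain:

  H_0: rank C_0 − rank ∂_1 = 4 − 3 = 1, and the invariant factors of ∂_1 are all 1, so H_0 = Z.
  H_1: rank ker ∂_1 − rank ∂_2 = (6 − 3) − 3 = 0, and the invariant factors of ∂_2 are all 1, so H_1 = 0.
  H_2: rank ker ∂_2 − rank ∂_3 = (4 − 3) − 0 = 1, and there is no ∂_3, so H_2 = Z.

Hence the Betti numbers are b_0 = 1, b_1 = 0, b_2 = 1.

b_0 = 1, b_1 = 0, b_2 = 1.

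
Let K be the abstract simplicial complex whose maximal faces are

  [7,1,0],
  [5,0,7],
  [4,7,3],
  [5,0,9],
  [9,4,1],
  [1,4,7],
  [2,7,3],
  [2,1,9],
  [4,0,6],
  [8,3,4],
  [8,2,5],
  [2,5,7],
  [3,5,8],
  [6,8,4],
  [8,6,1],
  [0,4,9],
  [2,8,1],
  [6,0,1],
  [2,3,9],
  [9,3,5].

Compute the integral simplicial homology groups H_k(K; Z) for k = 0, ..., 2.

H_0 ≅ Z,  H_1 ≅ Z ⊕ Z/2Z,  H_2 = 0.

Take the total order 0 < 1 < 2 < 3 < 4 < 5 < 6 < 7 < 8 < 9 on the vertex set. Then K (dimension 2) consists of the simplices:

  0-simplices (10): [0], [1], [2], [3], [4], [5], [6], [7], [8], [9]
  1-simplices (30): (30 of them)
  2-simplices (20): (20 of them)

giving chain groups C_0 ≅ Z^10, C_1 ≅ Z^30, C_2 ≅ Z^20.

∂_1: C_1 → C_0 is given by ∂[p,q] = [q] − [p].
The resulting 10×30 matrix has rank 9, and its Smith normal form has invariant factors (1,1,1,1,1,1,1,1,1).

Boundary ∂_2: C_2 → C_1 acts by ∂[p,q,r] = [q,r] − [p,r] + [p,q]. For instance
  ∂[0,5,9] = [5,9] − [0,9] + [0,5],
  ∂[3,4,7] = [4,7] − [3,7] + [3,4].
The 30×20 boundary matrix has rank 20 and Smith normal form diag(1,1,1,1,1,1,1,1,1,1,1,1,1,1,1,1,1,1,1,2).

Reading off H_k = ker ∂_k / im ∂_{k+1}:

  H_0: rank C_0 − rank ∂_1 = 10 − 9 = 1, and the invariant factors of ∂_1 are all 1, so H_0 = Z.
  H_1: rank ker ∂_1 − rank ∂_2 = (30 − 9) − 20 = 1, and ∂_2 has invariant factor 2 > 1, so H_1 = Z ⊕ Z/2Z.
  H_2: rank ker ∂_2 − rank ∂_3 = (20 − 20) − 0 = 0, and there is no ∂_3, so H_2 = 0.

(K is a triangulation of the Klein bottle.)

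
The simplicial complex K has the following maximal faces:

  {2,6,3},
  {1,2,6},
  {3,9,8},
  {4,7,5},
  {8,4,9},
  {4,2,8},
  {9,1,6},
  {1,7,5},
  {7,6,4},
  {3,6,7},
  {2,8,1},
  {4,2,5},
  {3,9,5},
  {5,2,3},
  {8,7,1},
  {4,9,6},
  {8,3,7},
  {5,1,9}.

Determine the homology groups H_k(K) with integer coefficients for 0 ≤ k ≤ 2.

H_0 ≅ Z,  H_1 ≅ Z^2,  H_2 ≅ Z.

Take the total order 1 < 2 < 3 < 4 < 5 < 6 < 7 < 8 < 9 on the vertex set. Then K (dimension 2) consists of the simplices:

  0-simplices (9): [1], [2], [3], [4], [5], [6], [7], [8], [9]
  1-simplices (27): (27 of them)
  2-simplices (18): [1,2,6], [1,2,8], [1,5,7], [1,5,9], [1,6,9], [1,7,8], [2,3,5], [2,3,6], [2,4,5], [2,4,8], [3,5,9], [3,6,7], [3,7,8], [3,8,9], [4,5,7], [4,6,7], [4,6,9], [4,8,9]

giving chain groups C_0 ≅ Z^9, C_1 ≅ Z^27, C_2 ≅ Z^18.

Boundary ∂_1: C_1 → C_0 sends each edge [p,q] (with p < q) to q − p.
The 9×27 boundary matrix has rank 8 and Smith normal form diag(1,1,1,1,1,1,1,1).

The boundary map ∂_2: C_2 → C_1 sends each 2-simplex [p,q,r] to [q,r] − [p,r] + [p,q]. For instance
  ∂[2,3,5] = [3,5] − [2,5] + [2,3],
  ∂[2,3,6] = [3,6] − [2,6] + [2,3].
The 27×18 boundary matrix has rank 17 and Smith normal form diag(1,1,1,1,1,1,1,1,1,1,1,1,1,1,1,1,1).

From H_k ≅ ker(∂_k) / im(∂_{k+1}) we obtain:

  H_0: rank C_0 − rank ∂_1 = 9 − 8 = 1, and the invariant factors of ∂_1 are all 1, so H_0 = Z.
  H_1: rank ker ∂_1 − rank ∂_2 = (27 − 8) − 17 = 2, and the invariant factors of ∂_2 are all 1, so H_1 = Z^2.
  H_2: rank ker ∂_2 − rank ∂_3 = (18 − 17) − 0 = 1, and there is no ∂_3, so H_2 = Z.

As a check, the Euler characteristic is 9 − 27 + 18 = 0, which agrees with 1 − 2 + 1 = 0.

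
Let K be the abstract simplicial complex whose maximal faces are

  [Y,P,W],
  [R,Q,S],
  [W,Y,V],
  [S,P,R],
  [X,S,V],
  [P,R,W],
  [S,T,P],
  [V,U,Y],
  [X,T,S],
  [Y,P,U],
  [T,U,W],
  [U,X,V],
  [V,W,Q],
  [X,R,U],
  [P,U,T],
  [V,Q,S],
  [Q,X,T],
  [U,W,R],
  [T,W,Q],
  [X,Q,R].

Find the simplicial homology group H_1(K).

Fix the vertex order P < Q < R < S < T < U < V < W < X < Y and write every simplex with vertices in increasing order. Then dim K = 2 and the simplices of K are:

  0-simplices (10): P, Q, R, S, T, U, V, W, X, Y
  1-simplices (30): PR, PS, PT, PU, PW, PY, QR, QS, QT, QV, QW, QX, RS, RU, RW, RX, ST, SV, SX, TU, TW, TX, UV, UW, UX, UY, VW, VX, VY, WY
  2-simplices (20): PRS, PRW, PST, PTU, PUY, PWY, QRS, QRX, QSV, QTW, QTX, QVW, RUW, RUX, STX, SVX, TUW, UVX, UVY, VWY

Hence C_0 ≅ Z^10, C_1 ≅ Z^30, C_2 ≅ Z^20.

The boundary map ∂_1: C_1 → C_0 is given by ∂[p,q] = [q] − [p]. For instance
  ∂UW = W − U.
The resulting 10×30 matrix has rank 9, and its Smith normal form has invariant factors (1,1,1,1,1,1,1,1,1).

Boundary ∂_2: C_2 → C_1 sends each 2-simplex [p,q,r] to [q,r] − [p,r] + [p,q]. For instance
  ∂RUX = UX − RX + RU,
  ∂PTU = TU − PU + PT.
This gives a 30×20 integer matrix of rank 20; reducing to Smith normal form yields diagonal entries (1,1,1,1,1,1,1,1,1,1,1,1,1,1,1,1,1,1,1,2).

Computing H_k = (kernel of ∂_k) / (image of ∂_{k+1}):

  H_1: rank ker ∂_1 − rank ∂_2 = (30 − 9) − 20 = 1, and ∂_2 has invariant factor 2 > 1, so H_1 = Z × Z/2.

(K is a triangulation of the Klein bottle.)

H_1 ≅ Z × Z/2.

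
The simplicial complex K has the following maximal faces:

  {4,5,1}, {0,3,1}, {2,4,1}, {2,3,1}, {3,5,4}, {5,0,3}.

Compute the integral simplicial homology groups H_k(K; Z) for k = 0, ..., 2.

Order the vertices as 0 < 1 < 2 < 3 < 4 < 5. Listing each simplex with vertices in this order, K has dimension 2 with simplices:

  0-simplices (6): [0], [1], [2], [3], [4], [5]
  1-simplices (12): [0,1], [0,3], [0,5], [1,2], [1,3], [1,4], [1,5], [2,3], [2,4], [3,4], [3,5], [4,5]
  2-simplices (6): [0,1,3], [0,3,5], [1,2,3], [1,2,4], [1,4,5], [3,4,5]

giving chain groups C_0 ≅ Z^6, C_1 ≅ Z^12, C_2 ≅ Z^6.

∂_1: C_1 → C_0 maps an edge to its endpoints' difference, ∂[p,q] = q − p.
The 6×12 boundary matrix has rank 5 and Smith normal form diag(1,1,1,1,1).

The boundary map ∂_2: C_2 → C_1 sends each 2-simplex [p,q,r] to [q,r] − [p,r] + [p,q]. For instance
  ∂[0,3,5] = [3,5] − [0,5] + [0,3],
  ∂[1,2,4] = [2,4] − [1,4] + [1,2].
The resulting 12×6 matrix has rank 6, and its Smith normal form has invariant factors (1,1,1,1,1,1).

Reading off H_k = ker ∂_k / im ∂_{k+1}:

  H_0: rank C_0 − rank ∂_1 = 6 − 5 = 1, and the invariant factors of ∂_1 are all 1, so H_0 ≅ Z.
  H_1: rank ker ∂_1 − rank ∂_2 = (12 − 5) − 6 = 1, and the invariant factors of ∂_2 are all 1, so H_1 ≅ Z.
  H_2: rank ker ∂_2 − rank ∂_3 = (6 − 6) − 0 = 0, and there is no ∂_3, so H_2 ≅ 0.

(K is a triangulation of the cylinder S^1 x I.)

H_0 ≅ Z,  H_1 ≅ Z,  H_2 = 0.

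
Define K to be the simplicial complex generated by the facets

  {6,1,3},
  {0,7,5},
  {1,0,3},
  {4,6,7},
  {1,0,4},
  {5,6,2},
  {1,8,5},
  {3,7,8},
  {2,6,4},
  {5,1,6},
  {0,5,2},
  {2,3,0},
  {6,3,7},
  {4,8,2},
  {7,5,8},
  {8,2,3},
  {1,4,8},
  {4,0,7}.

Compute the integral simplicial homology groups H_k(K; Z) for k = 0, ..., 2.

K has 9 vertices, 27 edges, 18 triangles.
rank ∂_0 = 0, rank ∂_1 = 8 ⇒ b_0 = 9 − 0 − 8 = 1; all invariant factors of ∂_1 are 1 so no torsion. So H_0 = Z.
rank ∂_1 = 8, rank ∂_2 = 17 ⇒ b_1 = 27 − 8 − 17 = 2; all invariant factors of ∂_2 are 1 so no torsion. So H_1 = Z^2.
rank ∂_2 = 17, rank ∂_3 = 0 ⇒ b_2 = 18 − 17 − 0 = 1. So H_2 = Z.

H_0 ≅ Z,  H_1 ≅ Z^2,  H_2 ≅ Z.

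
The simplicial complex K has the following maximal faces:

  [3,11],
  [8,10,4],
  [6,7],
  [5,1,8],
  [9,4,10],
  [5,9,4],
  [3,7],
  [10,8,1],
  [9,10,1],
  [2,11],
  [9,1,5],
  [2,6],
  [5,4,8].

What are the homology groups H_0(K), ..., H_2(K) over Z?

Order the vertices as 1 < 2 < 3 < 4 < 5 < 6 < 7 < 8 < 9 < 10 < 11. Listing each simplex with vertices in this order, K has dimension 2 with simplices:

  0-simplices (11): [1], [2], [3], [4], [5], [6], [7], [8], [9], [10], [11]
  1-simplices (17): [1,5], [1,8], [1,9], [1,10], [2,6], [2,11], [3,7], [3,11], [4,5], [4,8], [4,9], [4,10], [5,8], [5,9], [6,7], [8,10], [9,10]
  2-simplices (8): [1,5,8], [1,5,9], [1,8,10], [1,9,10], [4,5,8], [4,5,9], [4,8,10], [4,9,10]

Hence C_0 ≅ Z^11, C_1 ≅ Z^17, C_2 ≅ Z^8.

The boundary map ∂_1: C_1 → C_0 is given by ∂[p,q] = [q] − [p]. For instance
  ∂[4,9] = [9] − [4].
This gives a 11×17 integer matrix of rank 9; reducing to Smith normal form yields diagonal entries (1,1,1,1,1,1,1,1,1).

The boundary map ∂_2: C_2 → C_1 sends each 2-simplex [p,q,r] to [q,r] − [p,r] + [p,q]. For instance
  ∂[4,9,10] = [9,10] − [4,10] + [4,9],
  ∂[4,5,9] = [5,9] − [4,9] + [4,5].
The 17×8 boundary matrix has rank 7 and Smith normal form diag(1,1,1,1,1,1,1).

Reading off H_k = ker ∂_k / im ∂_{k+1}:

  H_0: rank C_0 − rank ∂_1 = 11 − 9 = 2, and the invariant factors of ∂_1 are all 1, so H_0 ≅ Z^2.
  H_1: rank ker ∂_1 − rank ∂_2 = (17 − 9) − 7 = 1, and the invariant factors of ∂_2 are all 1, so H_1 ≅ Z.
  H_2: rank ker ∂_2 − rank ∂_3 = (8 − 7) − 0 = 1, and there is no ∂_3, so H_2 ≅ Z.

As a check, the Euler characteristic is 11 − 17 + 8 = 2, which agrees with 2 − 1 + 1 = 2.

H_0 ≅ Z^2,  H_1 ≅ Z,  H_2 ≅ Z.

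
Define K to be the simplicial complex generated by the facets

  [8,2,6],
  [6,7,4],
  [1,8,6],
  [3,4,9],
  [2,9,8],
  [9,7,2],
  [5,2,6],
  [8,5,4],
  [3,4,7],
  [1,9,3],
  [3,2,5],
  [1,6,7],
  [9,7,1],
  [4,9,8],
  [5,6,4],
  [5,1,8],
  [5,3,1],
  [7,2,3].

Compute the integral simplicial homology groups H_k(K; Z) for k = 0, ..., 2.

H_0 = Z,  H_1 = Z ⊕ Z/2Z,  H_2 = 0.

K has 9 vertices, 27 edges, 18 triangles.
rank ∂_0 = 0, rank ∂_1 = 8 ⇒ b_0 = 9 − 0 − 8 = 1; all invariant factors of ∂_1 are 1 so no torsion. So H_0 = Z.
rank ∂_1 = 8, rank ∂_2 = 18 ⇒ b_1 = 27 − 8 − 18 = 1; ∂_2 has invariant factor(s) [2] giving torsion. So H_1 = Z ⊕ Z/2Z.
rank ∂_2 = 18, rank ∂_3 = 0 ⇒ b_2 = 18 − 18 − 0 = 0. So H_2 = 0.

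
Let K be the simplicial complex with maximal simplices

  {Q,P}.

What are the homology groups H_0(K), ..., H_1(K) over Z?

H_0 = Z,  H_1 = 0.

Fix the vertex order P < Q and write every simplex with vertices in increasing order. Then dim K = 1 and the simplices of K are:

  0-simplices (2): P, Q
  1-simplices (1): PQ

Hence C_0 ≅ Z^2, C_1 ≅ Z^1.

Boundary ∂_1: C_1 → C_0 maps an edge to its endpoints' difference, ∂[p,q] = q − p. For instance
  ∂PQ = Q − P.
The resulting 2×1 matrix has rank 1, and its Smith normal form has invariant factors (1).

Computing H_k = (kernel of ∂_k) / (image of ∂_{k+1}):

  H_0: rank C_0 − rank ∂_1 = 2 − 1 = 1, and the invariant factors of ∂_1 are all 1, so H_0 = Z.
  H_1: rank ker ∂_1 − rank ∂_2 = (1 − 1) − 0 = 0, and there is no ∂_2, so H_1 = 0.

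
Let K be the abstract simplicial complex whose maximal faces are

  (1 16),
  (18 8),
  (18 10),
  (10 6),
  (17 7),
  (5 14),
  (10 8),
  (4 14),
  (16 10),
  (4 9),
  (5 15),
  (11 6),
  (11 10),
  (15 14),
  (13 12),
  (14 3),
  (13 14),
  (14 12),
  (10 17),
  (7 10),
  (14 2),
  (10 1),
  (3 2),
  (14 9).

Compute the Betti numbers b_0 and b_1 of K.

b_0 = 2, b_1 = 8.

Order the vertices as 1 < 2 < 3 < 4 < 5 < 6 < 7 < 8 < 9 < 10 < 11 < 12 < 13 < 14 < 15 < 16 < 17 < 18. Listing each simplex with vertices in this order, K has dimension 1 with simplices:

  0-simplices (18): [1], [2], [3], [4], [5], [6], [7], [8], [9], [10], [11], [12], [13], [14], [15], [16], [17], [18]
  1-simplices (24): (24 of them)

giving chain groups C_0 ≅ Z^18, C_1 ≅ Z^24.

∂_1: C_1 → C_0 sends each edge [p,q] (with p < q) to q − p.
The resulting 18×24 matrix has rank 16, and its Smith normal form has invariant factors (1,1,1,1,1,1,1,1,1,1,1,1,1,1,1,1).

Reading off H_k = ker ∂_k / im ∂_{k+1}:

  H_0: rank C_0 − rank ∂_1 = 18 − 16 = 2, and the invariant factors of ∂_1 are all 1, so H_0 = Z^2.
  H_1: rank ker ∂_1 − rank ∂_2 = (24 − 16) − 0 = 8, and there is no ∂_2, so H_1 = Z^8.

Hence the Betti numbers are b_0 = 2, b_1 = 8.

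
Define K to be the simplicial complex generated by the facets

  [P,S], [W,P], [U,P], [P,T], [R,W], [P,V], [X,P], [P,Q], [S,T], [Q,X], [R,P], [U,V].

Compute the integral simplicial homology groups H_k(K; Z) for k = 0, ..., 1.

Take the total order P < Q < R < S < T < U < V < W < X on the vertex set. Then K (dimension 1) consists of the simplices:

  0-simplices (9): P, Q, R, S, T, U, V, W, X
  1-simplices (12): PQ, PR, PS, PT, PU, PV, PW, PX, QX, RW, ST, UV

Hence C_0 ≅ Z^9, C_1 ≅ Z^12.

∂_1: C_1 → C_0 maps an edge to its endpoints' difference, ∂[p,q] = q − p. For instance
  ∂ST = T − S.
This gives a 9×12 integer matrix of rank 8; reducing to Smith normal form yields diagonal entries (1,1,1,1,1,1,1,1).

Now H_k = ker ∂_k / im ∂_{k+1}, so:

  H_0: rank C_0 − rank ∂_1 = 9 − 8 = 1, and the invariant factors of ∂_1 are all 1, so H_0 = Z.
  H_1: rank ker ∂_1 − rank ∂_2 = (12 − 8) − 0 = 4, and there is no ∂_2, so H_1 = Z^4.

H_0 = Z,  H_1 = Z^4.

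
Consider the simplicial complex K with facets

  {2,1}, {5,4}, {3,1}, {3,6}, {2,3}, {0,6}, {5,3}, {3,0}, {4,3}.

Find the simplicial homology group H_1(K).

K has 7 vertices, 9 edges.
rank ∂_1 = 6, rank ∂_2 = 0 ⇒ b_1 = 9 − 6 − 0 = 3. So H_1 ≅ Z^3.

H_1 = Z^3.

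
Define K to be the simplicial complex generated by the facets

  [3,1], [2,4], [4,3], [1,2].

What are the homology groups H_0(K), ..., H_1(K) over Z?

H_0 ≅ Z,  H_1 ≅ Z.

Order the vertices as 1 < 2 < 3 < 4. Listing each simplex with vertices in this order, K has dimension 1 with simplices:

  0-simplices (4): [1], [2], [3], [4]
  1-simplices (4): [1,2], [1,3], [2,4], [3,4]

Hence C_0 ≅ Z^4, C_1 ≅ Z^4.

The boundary map ∂_1: C_1 → C_0 maps an edge to its endpoints' difference, ∂[p,q] = q − p.
The resulting 4×4 matrix has rank 3, and its Smith normal form has invariant factors (1,1,1).

Reading off H_k = ker ∂_k / im ∂_{k+1}:

  H_0: rank C_0 − rank ∂_1 = 4 − 3 = 1, and the invariant factors of ∂_1 are all 1, so H_0 = Z.
  H_1: rank ker ∂_1 − rank ∂_2 = (4 − 3) − 0 = 1, and there is no ∂_2, so H_1 = Z.

(K is a triangulation of the circle S^1.)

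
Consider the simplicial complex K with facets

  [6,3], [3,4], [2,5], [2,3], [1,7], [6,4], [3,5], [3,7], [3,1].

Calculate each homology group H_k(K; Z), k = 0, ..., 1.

Fix the vertex order 1 < 2 < 3 < 4 < 5 < 6 < 7 and write every simplex with vertices in increasing order. Then dim K = 1 and the simplices of K are:

  0-simplices (7): [1], [2], [3], [4], [5], [6], [7]
  1-simplices (9): [1,3], [1,7], [2,3], [2,5], [3,4], [3,5], [3,6], [3,7], [4,6]

Hence C_0 ≅ Z^7, C_1 ≅ Z^9.

Boundary ∂_1: C_1 → C_0 is given by ∂[p,q] = [q] − [p]. For instance
  ∂[1,7] = [7] − [1].
This gives a 7×9 integer matrix of rank 6; reducing to Smith normal form yields diagonal entries (1,1,1,1,1,1).

Now H_k = ker ∂_k / im ∂_{k+1}, so:

  H_0: rank C_0 − rank ∂_1 = 7 − 6 = 1, and the invariant factors of ∂_1 are all 1, so H_0 ≅ Z.
  H_1: rank ker ∂_1 − rank ∂_2 = (9 − 6) − 0 = 3, and there is no ∂_2, so H_1 ≅ Z^3.

H_0 ≅ Z,  H_1 ≅ Z^3.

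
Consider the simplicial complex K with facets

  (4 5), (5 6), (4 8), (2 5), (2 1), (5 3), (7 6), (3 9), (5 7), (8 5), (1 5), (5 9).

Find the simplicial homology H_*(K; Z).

H_0 ≅ Z,  H_1 ≅ Z^4.

Order the vertices as 1 < 2 < 3 < 4 < 5 < 6 < 7 < 8 < 9. Listing each simplex with vertices in this order, K has dimension 1 with simplices:

  0-simplices (9): [1], [2], [3], [4], [5], [6], [7], [8], [9]
  1-simplices (12): [1,2], [1,5], [2,5], [3,5], [3,9], [4,5], [4,8], [5,6], [5,7], [5,8], [5,9], [6,7]

Hence C_0 ≅ Z^9, C_1 ≅ Z^12.

The boundary map ∂_1: C_1 → C_0 maps an edge to its endpoints' difference, ∂[p,q] = q − p.
As a 9×12 matrix over Z this has rank 8, with invariant factors (1,1,1,1,1,1,1,1).

From H_k ≅ ker(∂_k) / im(∂_{k+1}) we obtain:

  H_0: rank C_0 − rank ∂_1 = 9 − 8 = 1, and the invariant factors of ∂_1 are all 1, so H_0 = Z.
  H_1: rank ker ∂_1 − rank ∂_2 = (12 − 8) − 0 = 4, and there is no ∂_2, so H_1 = Z^4.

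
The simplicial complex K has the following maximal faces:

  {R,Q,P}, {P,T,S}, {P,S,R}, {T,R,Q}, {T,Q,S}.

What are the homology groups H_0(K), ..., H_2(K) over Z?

Order the vertices as P < Q < R < S < T. Listing each simplex with vertices in this order, K has dimension 2 with simplices:

  0-simplices (5): P, Q, R, S, T
  1-simplices (10): PQ, PR, PS, PT, QR, QS, QT, RS, RT, ST
  2-simplices (5): PQR, PRS, PST, QRT, QST

Hence C_0 ≅ Z^5, C_1 ≅ Z^10, C_2 ≅ Z^5.

∂_1: C_1 → C_0 maps an edge to its endpoints' difference, ∂[p,q] = q − p.
This gives a 5×10 integer matrix of rank 4; reducing to Smith normal form yields diagonal entries (1,1,1,1).

The boundary map ∂_2: C_2 → C_1 maps a triangle to the signed sum of its edges. For instance
  ∂PST = ST − PT + PS,
  ∂PQR = QR − PR + PQ.
This gives a 10×5 integer matrix of rank 5; reducing to Smith normal form yields diagonal entries (1,1,1,1,1).

Computing H_k = (kernel of ∂_k) / (image of ∂_{k+1}):

  H_0: rank C_0 − rank ∂_1 = 5 − 4 = 1, and the invariant factors of ∂_1 are all 1, so H_0 ≅ Z.
  H_1: rank ker ∂_1 − rank ∂_2 = (10 − 4) − 5 = 1, and the invariant factors of ∂_2 are all 1, so H_1 ≅ Z.
  H_2: rank ker ∂_2 − rank ∂_3 = (5 − 5) − 0 = 0, and there is no ∂_3, so H_2 ≅ 0.

As a check, the Euler characteristic is 5 − 10 + 5 = 0, which agrees with 1 − 1 + 0 = 0.

H_0 ≅ Z,  H_1 ≅ Z,  H_2 = 0.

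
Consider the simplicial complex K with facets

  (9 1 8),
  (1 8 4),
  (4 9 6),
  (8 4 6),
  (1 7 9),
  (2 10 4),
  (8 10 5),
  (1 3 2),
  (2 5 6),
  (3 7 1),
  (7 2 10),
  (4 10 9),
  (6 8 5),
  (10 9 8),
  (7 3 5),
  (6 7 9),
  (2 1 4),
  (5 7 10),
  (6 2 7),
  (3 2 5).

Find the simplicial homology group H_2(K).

Fix the vertex order 1 < 2 < 3 < 4 < 5 < 6 < 7 < 8 < 9 < 10 and write every simplex with vertices in increasing order. Then dim K = 2 and the simplices of K are:

  0-simplices (10): [1], [2], [3], [4], [5], [6], [7], [8], [9], [10]
  1-simplices (30): (30 of them)
  2-simplices (20): (20 of them)

giving chain groups C_0 ≅ Z^10, C_1 ≅ Z^30, C_2 ≅ Z^20.

The boundary map ∂_1: C_1 → C_0 maps an edge to its endpoints' difference, ∂[p,q] = q − p.
The 10×30 boundary matrix has rank 9 and Smith normal form diag(1,1,1,1,1,1,1,1,1).

∂_2: C_2 → C_1 maps a triangle to the signed sum of its edges. For instance
  ∂[4,6,8] = [6,8] − [4,8] + [4,6],
  ∂[4,6,9] = [6,9] − [4,9] + [4,6].
The 30×20 boundary matrix has rank 20 and Smith normal form diag(1,1,1,1,1,1,1,1,1,1,1,1,1,1,1,1,1,1,1,2).

Reading off H_k = ker ∂_k / im ∂_{k+1}:

  H_2: rank ker ∂_2 − rank ∂_3 = (20 − 20) − 0 = 0, and there is no ∂_3, so H_2 ≅ 0.

H_2 = 0.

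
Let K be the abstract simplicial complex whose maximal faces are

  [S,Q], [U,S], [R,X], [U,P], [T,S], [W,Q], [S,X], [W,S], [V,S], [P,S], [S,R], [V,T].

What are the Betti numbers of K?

Take the total order P < Q < R < S < T < U < V < W < X on the vertex set. Then K (dimension 1) consists of the simplices:

  0-simplices (9): P, Q, R, S, T, U, V, W, X
  1-simplices (12): PS, PU, QS, QW, RS, RX, ST, SU, SV, SW, SX, TV

Hence C_0 ≅ Z^9, C_1 ≅ Z^12.

∂_1: C_1 → C_0 is given by ∂[p,q] = [q] − [p]. For instance
  ∂ST = T − S.
This gives a 9×12 integer matrix of rank 8; reducing to Smith normal form yields diagonal entries (1,1,1,1,1,1,1,1).

Reading off H_k = ker ∂_k / im ∂_{k+1}:

  H_0: rank C_0 − rank ∂_1 = 9 − 8 = 1, and the invariant factors of ∂_1 are all 1, so H_0 ≅ Z.
  H_1: rank ker ∂_1 − rank ∂_2 = (12 − 8) − 0 = 4, and there is no ∂_2, so H_1 ≅ Z^4.

As a check, the Euler characteristic is 9 − 12 = -3, which agrees with 1 − 4 = -3.

Hence the Betti numbers are b_0 = 1, b_1 = 4.

b_0 = 1, b_1 = 4.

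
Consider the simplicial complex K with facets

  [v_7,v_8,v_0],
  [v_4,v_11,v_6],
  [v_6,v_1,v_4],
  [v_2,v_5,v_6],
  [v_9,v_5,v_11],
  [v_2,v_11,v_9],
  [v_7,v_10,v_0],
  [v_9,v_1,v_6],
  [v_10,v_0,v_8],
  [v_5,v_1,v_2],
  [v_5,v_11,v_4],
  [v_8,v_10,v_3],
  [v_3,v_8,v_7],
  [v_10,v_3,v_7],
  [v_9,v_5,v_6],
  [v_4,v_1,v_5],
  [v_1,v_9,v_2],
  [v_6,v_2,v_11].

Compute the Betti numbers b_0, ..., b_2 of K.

b_0 = 2, b_1 = 0, b_2 = 1.

Order the vertices as v_0 < v_1 < v_2 < v_3 < v_4 < v_5 < v_6 < v_7 < v_8 < v_9 < v_10 < v_11. Listing each simplex with vertices in this order, K has dimension 2 with simplices:

  0-simplices (12): [v_0], [v_1], [v_2], [v_3], [v_4], [v_5], [v_6], [v_7], [v_8], [v_9], [v_10], [v_11]
  1-simplices (27): (27 of them)
  2-simplices (18): (18 of them)

Hence C_0 ≅ Z^12, C_1 ≅ Z^27, C_2 ≅ Z^18.

∂_1: C_1 → C_0 is given by ∂[p,q] = [q] − [p].
As a 12×27 matrix over Z this has rank 10, with invariant factors (1,1,1,1,1,1,1,1,1,1).

Boundary ∂_2: C_2 → C_1 acts by ∂[p,q,r] = [q,r] − [p,r] + [p,q]. For instance
  ∂[v_4,v_5,v_11] = [v_5,v_11] − [v_4,v_11] + [v_4,v_5],
  ∂[v_3,v_7,v_10] = [v_7,v_10] − [v_3,v_10] + [v_3,v_7].
This gives a 27×18 integer matrix of rank 17; reducing to Smith normal form yields diagonal entries (1,1,1,1,1,1,1,1,1,1,1,1,1,1,1,1,2).

From H_k ≅ ker(∂_k) / im(∂_{k+1}) we obtain:

  H_0: rank C_0 − rank ∂_1 = 12 − 10 = 2, and the invariant factors of ∂_1 are all 1, so H_0 = Z^2.
  H_1: rank ker ∂_1 − rank ∂_2 = (27 − 10) − 17 = 0, and ∂_2 has invariant factor 2 > 1, so H_1 = Z/2.
  H_2: rank ker ∂_2 − rank ∂_3 = (18 − 17) − 0 = 1, and there is no ∂_3, so H_2 = Z.

Hence the Betti numbers are b_0 = 2, b_1 = 0, b_2 = 1.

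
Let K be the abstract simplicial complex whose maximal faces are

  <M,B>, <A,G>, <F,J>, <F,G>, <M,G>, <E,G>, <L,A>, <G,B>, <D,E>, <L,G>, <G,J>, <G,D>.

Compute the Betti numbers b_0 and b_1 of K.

We work with the vertex ordering A < B < D < E < F < G < J < L < M. The simplices of K, each written with vertices in increasing order, are:

  0-simplices (9): A, B, D, E, F, G, J, L, M
  1-simplices (12): AG, AL, BG, BM, DE, DG, EG, FG, FJ, GJ, GL, GM

so the chain groups are C_0 ≅ Z^9, C_1 ≅ Z^12.

The boundary map ∂_1: C_1 → C_0 sends each edge [p,q] (with p < q) to q − p. For instance
  ∂FG = G − F.
The 9×12 boundary matrix has rank 8 and Smith normal form diag(1,1,1,1,1,1,1,1).

Reading off H_k = ker ∂_k / im ∂_{k+1}:

  H_0: rank C_0 − rank ∂_1 = 9 − 8 = 1, and the invariant factors of ∂_1 are all 1, so H_0 = Z.
  H_1: rank ker ∂_1 − rank ∂_2 = (12 − 8) − 0 = 4, and there is no ∂_2, so H_1 = Z^4.

Hence the Betti numbers are b_0 = 1, b_1 = 4.

b_0 = 1, b_1 = 4.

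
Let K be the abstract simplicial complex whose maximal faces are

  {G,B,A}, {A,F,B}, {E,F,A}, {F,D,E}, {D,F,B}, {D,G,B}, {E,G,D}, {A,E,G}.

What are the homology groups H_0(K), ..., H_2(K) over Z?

H_0 = Z,  H_1 = 0,  H_2 = Z.

K has 6 vertices, 12 edges, 8 triangles.
rank ∂_0 = 0, rank ∂_1 = 5 ⇒ b_0 = 6 − 0 − 5 = 1; all invariant factors of ∂_1 are 1 so no torsion. So H_0 = Z.
rank ∂_1 = 5, rank ∂_2 = 7 ⇒ b_1 = 12 − 5 − 7 = 0; all invariant factors of ∂_2 are 1 so no torsion. So H_1 = 0.
rank ∂_2 = 7, rank ∂_3 = 0 ⇒ b_2 = 8 − 7 − 0 = 1. So H_2 = Z.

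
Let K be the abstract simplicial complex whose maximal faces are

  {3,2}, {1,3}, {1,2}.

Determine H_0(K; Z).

H_0 = Z.

We work with the vertex ordering 1 < 2 < 3. The simplices of K, each written with vertices in increasing order, are:

  0-simplices (3): [1], [2], [3]
  1-simplices (3): [1,2], [1,3], [2,3]

Hence C_0 ≅ Z^3, C_1 ≅ Z^3.

∂_1: C_1 → C_0 maps an edge to its endpoints' difference, ∂[p,q] = q − p.
As a 3×3 matrix over Z this has rank 2, with invariant factors (1,1).

Reading off H_k = ker ∂_k / im ∂_{k+1}:

  H_0: rank C_0 − rank ∂_1 = 3 − 2 = 1, and the invariant factors of ∂_1 are all 1, so H_0 ≅ Z.

(K is a triangulation of the circle S^1.)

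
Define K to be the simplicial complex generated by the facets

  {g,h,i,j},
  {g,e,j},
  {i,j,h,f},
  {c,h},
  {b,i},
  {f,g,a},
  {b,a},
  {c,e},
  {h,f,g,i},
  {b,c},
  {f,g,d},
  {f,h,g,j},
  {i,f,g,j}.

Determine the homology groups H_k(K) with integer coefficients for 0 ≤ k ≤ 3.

Order the vertices as a < b < c < d < e < f < g < h < i < j. Listing each simplex with vertices in this order, K has dimension 3 with simplices:

  0-simplices (10): a, b, c, d, e, f, g, h, i, j
  1-simplices (21): ab, af, ag, bc, bi, ce, ch, df, dg, eg, ej, fg, fh, fi, fj, gh, gi, gj, hi, hj, ij
  2-simplices (13): afg, dfg, egj, fgh, fgi, fgj, fhi, fhj, fij, ghi, ghj, gij, hij
  3-simplices (5): fghi, fghj, fgij, fhij, ghij

so the chain groups are C_0 ≅ Z^10, C_1 ≅ Z^21, C_2 ≅ Z^13, C_3 ≅ Z^5.

Boundary ∂_1: C_1 → C_0 maps an edge to its endpoints' difference, ∂[p,q] = q − p.
This gives a 10×21 integer matrix of rank 9; reducing to Smith normal form yields diagonal entries (1,1,1,1,1,1,1,1,1).

The boundary map ∂_2: C_2 → C_1 maps a triangle to the signed sum of its edges. For instance
  ∂fgh = gh − fh + fg,
  ∂fhj = hj − fj + fh.
The resulting 21×13 matrix has rank 9, and its Smith normal form has invariant factors (1,1,1,1,1,1,1,1,1).

The boundary map ∂_3: C_3 → C_2 sends each 3-simplex σ to the alternating sum Σ_i (−1)^i (σ with its i-th vertex removed). For instance
  ∂ghij = hij − gij + ghj − ghi,
  ∂fhij = hij − fij + fhj − fhi.
This gives a 13×5 integer matrix of rank 4; reducing to Smith normal form yields diagonal entries (1,1,1,1).

Now H_k = ker ∂_k / im ∂_{k+1}, so:

  H_0: rank C_0 − rank ∂_1 = 10 − 9 = 1, and the invariant factors of ∂_1 are all 1, so H_0 ≅ Z.
  H_1: rank ker ∂_1 − rank ∂_2 = (21 − 9) − 9 = 3, and the invariant factors of ∂_2 are all 1, so H_1 ≅ Z^3.
  H_2: rank ker ∂_2 − rank ∂_3 = (13 − 9) − 4 = 0, and the invariant factors of ∂_3 are all 1, so H_2 ≅ 0.
  H_3: rank ker ∂_3 − rank ∂_4 = (5 − 4) − 0 = 1, and there is no ∂_4, so H_3 ≅ Z.

H_0 ≅ Z,  H_1 ≅ Z^3,  H_2 = 0,  H_3 ≅ Z.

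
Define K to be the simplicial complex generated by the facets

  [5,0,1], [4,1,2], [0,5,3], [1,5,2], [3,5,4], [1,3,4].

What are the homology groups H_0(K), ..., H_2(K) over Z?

H_0 ≅ Z,  H_1 ≅ Z,  H_2 = 0.

Fix the vertex order 0 < 1 < 2 < 3 < 4 < 5 and write every simplex with vertices in increasing order. Then dim K = 2 and the simplices of K are:

  0-simplices (6): [0], [1], [2], [3], [4], [5]
  1-simplices (12): [0,1], [0,3], [0,5], [1,2], [1,3], [1,4], [1,5], [2,4], [2,5], [3,4], [3,5], [4,5]
  2-simplices (6): [0,1,5], [0,3,5], [1,2,4], [1,2,5], [1,3,4], [3,4,5]

giving chain groups C_0 ≅ Z^6, C_1 ≅ Z^12, C_2 ≅ Z^6.

The boundary map ∂_1: C_1 → C_0 is given by ∂[p,q] = [q] − [p]. For instance
  ∂[1,4] = [4] − [1].
As a 6×12 matrix over Z this has rank 5, with invariant factors (1,1,1,1,1).

Boundary ∂_2: C_2 → C_1 acts by ∂[p,q,r] = [q,r] − [p,r] + [p,q]. For instance
  ∂[1,2,5] = [2,5] − [1,5] + [1,2],
  ∂[0,3,5] = [3,5] − [0,5] + [0,3].
The resulting 12×6 matrix has rank 6, and its Smith normal form has invariant factors (1,1,1,1,1,1).

Now H_k = ker ∂_k / im ∂_{k+1}, so:

  H_0: rank C_0 − rank ∂_1 = 6 − 5 = 1, and the invariant factors of ∂_1 are all 1, so H_0 = Z.
  H_1: rank ker ∂_1 − rank ∂_2 = (12 − 5) − 6 = 1, and the invariant factors of ∂_2 are all 1, so H_1 = Z.
  H_2: rank ker ∂_2 − rank ∂_3 = (6 − 6) − 0 = 0, and there is no ∂_3, so H_2 = 0.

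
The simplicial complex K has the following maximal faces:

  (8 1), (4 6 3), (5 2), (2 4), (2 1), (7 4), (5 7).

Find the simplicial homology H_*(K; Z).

Order the vertices as 1 < 2 < 3 < 4 < 5 < 6 < 7 < 8. Listing each simplex with vertices in this order, K has dimension 2 with simplices:

  0-simplices (8): [1], [2], [3], [4], [5], [6], [7], [8]
  1-simplices (9): [1,2], [1,8], [2,4], [2,5], [3,4], [3,6], [4,6], [4,7], [5,7]
  2-simplices (1): [3,4,6]

so the chain groups are C_0 ≅ Z^8, C_1 ≅ Z^9, C_2 ≅ Z^1.

∂_1: C_1 → C_0 is given by ∂[p,q] = [q] − [p]. For instance
  ∂[1,2] = [2] − [1].
This gives a 8×9 integer matrix of rank 7; reducing to Smith normal form yields diagonal entries (1,1,1,1,1,1,1).

∂_2: C_2 → C_1 acts by ∂[p,q,r] = [q,r] − [p,r] + [p,q]. For instance
  ∂[3,4,6] = [4,6] − [3,6] + [3,4].
This gives a 9×1 integer matrix of rank 1; reducing to Smith normal form yields diagonal entries (1).

Computing H_k = (kernel of ∂_k) / (image of ∂_{k+1}):

  H_0: rank C_0 − rank ∂_1 = 8 − 7 = 1, and the invariant factors of ∂_1 are all 1, so H_0 ≅ Z.
  H_1: rank ker ∂_1 − rank ∂_2 = (9 − 7) − 1 = 1, and the invariant factors of ∂_2 are all 1, so H_1 ≅ Z.
  H_2: rank ker ∂_2 − rank ∂_3 = (1 − 1) − 0 = 0, and there is no ∂_3, so H_2 ≅ 0.

H_0 = Z,  H_1 = Z,  H_2 = 0.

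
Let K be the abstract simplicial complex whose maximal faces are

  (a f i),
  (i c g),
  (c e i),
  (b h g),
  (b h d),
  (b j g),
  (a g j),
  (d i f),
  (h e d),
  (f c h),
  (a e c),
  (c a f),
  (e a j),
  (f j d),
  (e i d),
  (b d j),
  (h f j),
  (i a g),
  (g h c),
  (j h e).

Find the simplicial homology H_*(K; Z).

H_0 = Z,  H_1 = Z ⊕ Z/2Z,  H_2 = 0.

K has 10 vertices, 30 edges, 20 triangles.
rank ∂_0 = 0, rank ∂_1 = 9 ⇒ b_0 = 10 − 0 − 9 = 1; all invariant factors of ∂_1 are 1 so no torsion. So H_0 = Z.
rank ∂_1 = 9, rank ∂_2 = 20 ⇒ b_1 = 30 − 9 − 20 = 1; ∂_2 has invariant factor(s) [2] giving torsion. So H_1 = Z ⊕ Z/2Z.
rank ∂_2 = 20, rank ∂_3 = 0 ⇒ b_2 = 20 − 20 − 0 = 0. So H_2 = 0.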